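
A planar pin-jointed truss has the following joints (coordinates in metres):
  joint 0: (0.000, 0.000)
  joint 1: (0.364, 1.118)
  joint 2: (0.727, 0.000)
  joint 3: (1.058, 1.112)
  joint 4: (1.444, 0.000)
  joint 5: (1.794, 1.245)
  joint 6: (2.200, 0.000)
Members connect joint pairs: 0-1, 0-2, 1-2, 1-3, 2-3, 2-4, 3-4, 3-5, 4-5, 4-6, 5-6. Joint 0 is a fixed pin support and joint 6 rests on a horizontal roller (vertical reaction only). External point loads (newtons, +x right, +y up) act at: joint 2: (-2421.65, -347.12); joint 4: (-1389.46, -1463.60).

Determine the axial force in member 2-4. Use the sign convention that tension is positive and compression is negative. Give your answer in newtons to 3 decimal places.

N=7 nodes, M=11 members, R=3 reactions → 2N=14, M+R=14
member 0 (0-1): L=1.1758, (cx,cy)=(0.3096,0.9509)
member 1 (0-2): L=0.7270, (cx,cy)=(1.0000,0.0000)
member 2 (1-2): L=1.1755, (cx,cy)=(0.3088,-0.9511)
member 3 (1-3): L=0.6940, (cx,cy)=(1.0000,-0.0086)
member 4 (2-3): L=1.1602, (cx,cy)=(0.2853,0.9584)
member 5 (2-4): L=0.7170, (cx,cy)=(1.0000,0.0000)
member 6 (3-4): L=1.1771, (cx,cy)=(0.3279,-0.9447)
member 7 (3-5): L=0.7479, (cx,cy)=(0.9841,0.1778)
member 8 (4-5): L=1.2933, (cx,cy)=(0.2706,0.9627)
member 9 (4-6): L=0.7560, (cx,cy)=(1.0000,0.0000)
member 10 (5-6): L=1.3095, (cx,cy)=(0.3100,-0.9507)
solve A·x = −loads:
  F[0-1] = -773.3525 N (compression)
  F[0-2] = -3571.6909 N (compression)
  F[1-2] = +777.5079 N (tension)
  F[1-3] = -479.5445 N (compression)
  F[2-3] = -409.3988 N (compression)
  F[2-4] = -793.1355 N (compression)
  F[3-4] = +279.3723 N (tension)
  F[3-5] = -699.0804 N (compression)
  F[4-5] = +1246.1806 N (tension)
  F[4-6] = +350.6800 N (tension)
  F[5-6] = -1131.0960 N (compression)
  Rx@0 = +3811.1100 N
  Ry@0 = +735.3588 N
  Ry@6 = +1075.3612 N

-793.135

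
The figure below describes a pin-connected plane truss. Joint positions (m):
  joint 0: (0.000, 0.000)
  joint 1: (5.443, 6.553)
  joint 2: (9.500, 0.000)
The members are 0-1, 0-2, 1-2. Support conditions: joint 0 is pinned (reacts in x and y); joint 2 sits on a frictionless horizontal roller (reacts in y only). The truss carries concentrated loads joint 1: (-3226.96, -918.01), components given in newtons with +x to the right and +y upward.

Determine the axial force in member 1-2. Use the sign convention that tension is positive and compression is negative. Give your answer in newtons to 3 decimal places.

N=3 nodes, M=3 members, R=3 reactions → 2N=6, M+R=6
member 0 (0-1): L=8.5187, (cx,cy)=(0.6389,0.7692)
member 1 (0-2): L=9.5000, (cx,cy)=(1.0000,0.0000)
member 2 (1-2): L=7.7072, (cx,cy)=(0.5264,-0.8502)
solve A·x = −loads:
  F[0-1] = -3403.2657 N (compression)
  F[0-2] = -1052.4498 N (compression)
  F[1-2] = +1999.3714 N (tension)
  Rx@0 = +3226.9600 N
  Ry@0 = +2617.9616 N
  Ry@2 = -1699.9516 N

1999.371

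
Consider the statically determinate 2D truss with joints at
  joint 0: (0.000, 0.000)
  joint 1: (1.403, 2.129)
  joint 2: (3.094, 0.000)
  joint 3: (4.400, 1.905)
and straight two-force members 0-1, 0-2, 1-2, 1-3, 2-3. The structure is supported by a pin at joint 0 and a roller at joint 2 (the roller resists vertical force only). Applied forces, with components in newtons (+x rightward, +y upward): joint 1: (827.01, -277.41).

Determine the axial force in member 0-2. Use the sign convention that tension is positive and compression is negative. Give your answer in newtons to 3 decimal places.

N=4 nodes, M=5 members, R=3 reactions → 2N=8, M+R=8
member 0 (0-1): L=2.5497, (cx,cy)=(0.5503,0.8350)
member 1 (0-2): L=3.0940, (cx,cy)=(1.0000,0.0000)
member 2 (1-2): L=2.7188, (cx,cy)=(0.6220,-0.7831)
member 3 (1-3): L=3.0054, (cx,cy)=(0.9972,-0.0745)
member 4 (2-3): L=2.3097, (cx,cy)=(0.5654,0.8248)
solve A·x = −loads:
  F[0-1] = +499.9484 N (tension)
  F[0-2] = +551.9097 N (tension)
  F[1-2] = -887.3787 N (compression)
  F[1-3] = -0.0000 N (compression)
  F[2-3] = +0.0000 N (tension)
  Rx@0 = -827.0100 N
  Ry@0 = -417.4544 N
  Ry@2 = +694.8644 N

551.910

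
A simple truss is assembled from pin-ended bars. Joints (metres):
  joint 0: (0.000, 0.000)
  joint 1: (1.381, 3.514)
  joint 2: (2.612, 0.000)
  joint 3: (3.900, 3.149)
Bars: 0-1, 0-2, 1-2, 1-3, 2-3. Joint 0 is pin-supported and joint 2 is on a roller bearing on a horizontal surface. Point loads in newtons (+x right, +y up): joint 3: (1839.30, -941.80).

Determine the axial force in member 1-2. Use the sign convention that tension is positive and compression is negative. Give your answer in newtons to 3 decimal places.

N=4 nodes, M=5 members, R=3 reactions → 2N=8, M+R=8
member 0 (0-1): L=3.7756, (cx,cy)=(0.3658,0.9307)
member 1 (0-2): L=2.6120, (cx,cy)=(1.0000,0.0000)
member 2 (1-2): L=3.7234, (cx,cy)=(0.3306,-0.9438)
member 3 (1-3): L=2.5453, (cx,cy)=(0.9897,-0.1434)
member 4 (2-3): L=3.4022, (cx,cy)=(0.3786,0.9256)
solve A·x = −loads:
  F[0-1] = +2881.5217 N (tension)
  F[0-2] = +785.3342 N (tension)
  F[1-2] = -3164.0735 N (compression)
  F[1-3] = +2121.9830 N (tension)
  F[2-3] = -688.7700 N (compression)
  Rx@0 = -1839.3000 N
  Ry@0 = -2681.8507 N
  Ry@2 = +3623.6507 N

-3164.073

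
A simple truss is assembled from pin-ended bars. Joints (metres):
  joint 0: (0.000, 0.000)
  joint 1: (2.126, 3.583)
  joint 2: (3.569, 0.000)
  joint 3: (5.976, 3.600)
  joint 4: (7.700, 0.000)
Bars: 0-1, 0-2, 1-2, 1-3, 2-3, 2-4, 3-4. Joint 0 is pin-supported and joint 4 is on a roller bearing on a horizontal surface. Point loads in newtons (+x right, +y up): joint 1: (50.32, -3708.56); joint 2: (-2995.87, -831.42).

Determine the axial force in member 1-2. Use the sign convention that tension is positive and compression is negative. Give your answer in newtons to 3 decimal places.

N=5 nodes, M=7 members, R=3 reactions → 2N=10, M+R=10
member 0 (0-1): L=4.1663, (cx,cy)=(0.5103,0.8600)
member 1 (0-2): L=3.5690, (cx,cy)=(1.0000,0.0000)
member 2 (1-2): L=3.8627, (cx,cy)=(0.3736,-0.9276)
member 3 (1-3): L=3.8500, (cx,cy)=(1.0000,0.0044)
member 4 (2-3): L=4.3305, (cx,cy)=(0.5558,0.8313)
member 5 (2-4): L=4.1310, (cx,cy)=(1.0000,0.0000)
member 6 (3-4): L=3.9915, (cx,cy)=(0.4319,-0.9019)
solve A·x = −loads:
  F[0-1] = -3613.0675 N (compression)
  F[0-2] = -1101.8408 N (compression)
  F[1-2] = -656.0943 N (compression)
  F[1-3] = -1648.9437 N (compression)
  F[2-3] = +1732.2344 N (tension)
  F[2-4] = +686.1192 N (tension)
  F[3-4] = -1588.5463 N (compression)
  Rx@0 = +2945.5500 N
  Ry@0 = +3107.2484 N
  Ry@4 = +1432.7316 N

-656.094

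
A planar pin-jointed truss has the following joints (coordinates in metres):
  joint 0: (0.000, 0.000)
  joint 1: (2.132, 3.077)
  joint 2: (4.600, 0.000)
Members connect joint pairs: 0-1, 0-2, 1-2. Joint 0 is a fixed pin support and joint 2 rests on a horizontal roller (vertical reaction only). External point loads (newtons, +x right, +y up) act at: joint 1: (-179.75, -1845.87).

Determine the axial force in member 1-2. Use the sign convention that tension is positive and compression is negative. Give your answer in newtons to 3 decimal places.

N=3 nodes, M=3 members, R=3 reactions → 2N=6, M+R=6
member 0 (0-1): L=3.7434, (cx,cy)=(0.5695,0.8220)
member 1 (0-2): L=4.6000, (cx,cy)=(1.0000,0.0000)
member 2 (1-2): L=3.9445, (cx,cy)=(0.6257,-0.7801)
solve A·x = −loads:
  F[0-1] = -1351.1262 N (compression)
  F[0-2] = +589.7561 N (tension)
  F[1-2] = -942.5785 N (compression)
  Rx@0 = +179.7500 N
  Ry@0 = +1110.5865 N
  Ry@2 = +735.2835 N

-942.578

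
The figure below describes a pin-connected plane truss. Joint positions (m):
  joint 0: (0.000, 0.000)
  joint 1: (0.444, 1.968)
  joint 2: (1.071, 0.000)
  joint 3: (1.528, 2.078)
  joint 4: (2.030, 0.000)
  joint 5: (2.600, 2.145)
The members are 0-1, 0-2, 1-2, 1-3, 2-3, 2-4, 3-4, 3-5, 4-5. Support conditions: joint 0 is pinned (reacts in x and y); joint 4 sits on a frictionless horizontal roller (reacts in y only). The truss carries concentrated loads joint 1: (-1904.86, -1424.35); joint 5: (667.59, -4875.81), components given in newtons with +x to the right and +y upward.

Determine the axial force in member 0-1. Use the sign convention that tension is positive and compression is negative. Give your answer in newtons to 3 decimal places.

N=6 nodes, M=9 members, R=3 reactions → 2N=12, M+R=12
member 0 (0-1): L=2.0175, (cx,cy)=(0.2201,0.9755)
member 1 (0-2): L=1.0710, (cx,cy)=(1.0000,0.0000)
member 2 (1-2): L=2.0655, (cx,cy)=(0.3036,-0.9528)
member 3 (1-3): L=1.0896, (cx,cy)=(0.9949,0.1010)
member 4 (2-3): L=2.1277, (cx,cy)=(0.2148,0.9767)
member 5 (2-4): L=0.9590, (cx,cy)=(1.0000,0.0000)
member 6 (3-4): L=2.1378, (cx,cy)=(0.2348,-0.9720)
member 7 (3-5): L=1.0741, (cx,cy)=(0.9981,0.0624)
member 8 (4-5): L=2.2194, (cx,cy)=(0.2568,0.9665)
solve A·x = −loads:
  F[0-1] = -907.2645 N (compression)
  F[0-2] = -1037.6008 N (compression)
  F[1-2] = -372.3951 N (compression)
  F[1-3] = +1827.5738 N (tension)
  F[2-3] = +363.3016 N (tension)
  F[2-4] = -1228.6799 N (compression)
  F[3-4] = -426.4788 N (compression)
  F[3-5] = +2000.3125 N (tension)
  F[4-5] = -5174.1320 N (compression)
  Rx@0 = +1237.2700 N
  Ry@0 = +885.0204 N
  Ry@4 = +5415.1396 N

-907.264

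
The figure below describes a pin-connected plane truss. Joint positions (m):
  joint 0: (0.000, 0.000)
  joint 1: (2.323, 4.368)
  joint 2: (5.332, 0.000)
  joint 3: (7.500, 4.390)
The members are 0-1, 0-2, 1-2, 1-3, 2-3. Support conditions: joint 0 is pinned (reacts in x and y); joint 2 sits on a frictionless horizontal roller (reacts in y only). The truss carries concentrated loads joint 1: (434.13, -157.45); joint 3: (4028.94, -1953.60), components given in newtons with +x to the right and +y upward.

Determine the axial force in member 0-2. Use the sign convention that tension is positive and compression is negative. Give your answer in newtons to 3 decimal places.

2134.605

N=4 nodes, M=5 members, R=3 reactions → 2N=8, M+R=8
member 0 (0-1): L=4.9473, (cx,cy)=(0.4695,0.8829)
member 1 (0-2): L=5.3320, (cx,cy)=(1.0000,0.0000)
member 2 (1-2): L=5.3041, (cx,cy)=(0.5673,-0.8235)
member 3 (1-3): L=5.1770, (cx,cy)=(1.0000,0.0042)
member 4 (2-3): L=4.8962, (cx,cy)=(0.4428,0.8966)
solve A·x = −loads:
  F[0-1] = +4958.9356 N (tension)
  F[0-2] = +2134.6053 N (tension)
  F[1-2] = -5481.9499 N (compression)
  F[1-3] = +5004.2720 N (tension)
  F[2-3] = -2202.5620 N (compression)
  Rx@0 = -4463.0700 N
  Ry@0 = -4378.2754 N
  Ry@2 = +6489.3254 N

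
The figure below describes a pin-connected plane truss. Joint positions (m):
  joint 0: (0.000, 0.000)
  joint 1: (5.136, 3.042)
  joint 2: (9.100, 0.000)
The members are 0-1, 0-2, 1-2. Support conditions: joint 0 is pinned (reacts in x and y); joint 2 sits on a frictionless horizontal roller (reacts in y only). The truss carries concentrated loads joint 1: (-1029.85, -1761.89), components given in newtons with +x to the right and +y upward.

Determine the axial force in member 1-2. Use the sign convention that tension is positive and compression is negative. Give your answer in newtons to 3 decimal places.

-1067.900

N=3 nodes, M=3 members, R=3 reactions → 2N=6, M+R=6
member 0 (0-1): L=5.9693, (cx,cy)=(0.8604,0.5096)
member 1 (0-2): L=9.1000, (cx,cy)=(1.0000,0.0000)
member 2 (1-2): L=4.9967, (cx,cy)=(0.7933,-0.6088)
solve A·x = −loads:
  F[0-1] = -2181.5746 N (compression)
  F[0-2] = +847.1895 N (tension)
  F[1-2] = -1067.9000 N (compression)
  Rx@0 = +1029.8500 N
  Ry@0 = +1111.7512 N
  Ry@2 = +650.1388 N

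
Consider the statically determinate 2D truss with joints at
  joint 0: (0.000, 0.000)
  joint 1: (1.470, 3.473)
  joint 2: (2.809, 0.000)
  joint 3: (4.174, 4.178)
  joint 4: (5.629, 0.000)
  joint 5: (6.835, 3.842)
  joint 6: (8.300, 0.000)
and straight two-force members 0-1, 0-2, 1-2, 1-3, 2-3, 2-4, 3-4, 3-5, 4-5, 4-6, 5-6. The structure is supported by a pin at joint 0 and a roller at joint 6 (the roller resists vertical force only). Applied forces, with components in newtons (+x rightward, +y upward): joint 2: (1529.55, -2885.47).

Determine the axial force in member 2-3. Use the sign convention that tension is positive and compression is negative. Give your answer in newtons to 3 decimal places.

N=7 nodes, M=11 members, R=3 reactions → 2N=14, M+R=14
member 0 (0-1): L=3.7713, (cx,cy)=(0.3898,0.9209)
member 1 (0-2): L=2.8090, (cx,cy)=(1.0000,0.0000)
member 2 (1-2): L=3.7222, (cx,cy)=(0.3597,-0.9331)
member 3 (1-3): L=2.7944, (cx,cy)=(0.9677,0.2523)
member 4 (2-3): L=4.3953, (cx,cy)=(0.3106,0.9506)
member 5 (2-4): L=2.8200, (cx,cy)=(1.0000,0.0000)
member 6 (3-4): L=4.4241, (cx,cy)=(0.3289,-0.9444)
member 7 (3-5): L=2.6821, (cx,cy)=(0.9921,-0.1253)
member 8 (4-5): L=4.0268, (cx,cy)=(0.2995,0.9541)
member 9 (4-6): L=2.6710, (cx,cy)=(1.0000,0.0000)
member 10 (5-6): L=4.1118, (cx,cy)=(0.3563,-0.9344)
solve A·x = −loads:
  F[0-1] = -2072.8843 N (compression)
  F[0-2] = +2337.5335 N (tension)
  F[1-2] = +1653.8679 N (tension)
  F[1-3] = -1449.8379 N (compression)
  F[2-3] = +1412.1450 N (tension)
  F[2-4] = +964.3862 N (tension)
  F[3-4] = -946.7510 N (compression)
  F[3-5] = -658.2039 N (compression)
  F[4-5] = +937.0984 N (tension)
  F[4-6] = +372.3664 N (tension)
  F[5-6] = -1045.1258 N (compression)
  Rx@0 = -1529.5500 N
  Ry@0 = +1908.9296 N
  Ry@6 = +976.5404 N

1412.145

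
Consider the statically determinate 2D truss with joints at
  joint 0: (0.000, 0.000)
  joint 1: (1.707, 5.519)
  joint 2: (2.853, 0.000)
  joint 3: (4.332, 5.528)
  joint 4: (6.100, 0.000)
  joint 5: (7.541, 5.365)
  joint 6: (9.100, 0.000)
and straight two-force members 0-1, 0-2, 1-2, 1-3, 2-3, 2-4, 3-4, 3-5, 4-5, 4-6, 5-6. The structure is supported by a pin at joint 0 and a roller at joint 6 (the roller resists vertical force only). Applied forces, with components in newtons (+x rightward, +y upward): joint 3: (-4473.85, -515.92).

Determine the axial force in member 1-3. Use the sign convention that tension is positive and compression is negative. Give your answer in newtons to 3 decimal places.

N=7 nodes, M=11 members, R=3 reactions → 2N=14, M+R=14
member 0 (0-1): L=5.7770, (cx,cy)=(0.2955,0.9553)
member 1 (0-2): L=2.8530, (cx,cy)=(1.0000,0.0000)
member 2 (1-2): L=5.6367, (cx,cy)=(0.2033,-0.9791)
member 3 (1-3): L=2.6250, (cx,cy)=(1.0000,0.0034)
member 4 (2-3): L=5.7224, (cx,cy)=(0.2585,0.9660)
member 5 (2-4): L=3.2470, (cx,cy)=(1.0000,0.0000)
member 6 (3-4): L=5.8038, (cx,cy)=(0.3046,-0.9525)
member 7 (3-5): L=3.2131, (cx,cy)=(0.9987,-0.0507)
member 8 (4-5): L=5.5552, (cx,cy)=(0.2594,0.9658)
member 9 (4-6): L=3.0000, (cx,cy)=(1.0000,0.0000)
member 10 (5-6): L=5.5869, (cx,cy)=(0.2790,-0.9603)
solve A·x = −loads:
  F[0-1] = -3127.7207 N (compression)
  F[0-2] = -3549.6574 N (compression)
  F[1-2] = +3046.3936 N (tension)
  F[1-3] = -1543.5625 N (compression)
  F[2-3] = -3087.6786 N (compression)
  F[2-4] = -2132.2658 N (compression)
  F[3-4] = +2522.7703 N (tension)
  F[3-5] = +1365.5234 N (tension)
  F[4-5] = -2488.0331 N (compression)
  F[4-6] = -718.3722 N (compression)
  F[5-6] = +2574.4002 N (tension)
  Rx@0 = +4473.8500 N
  Ry@0 = +2988.0604 N
  Ry@6 = -2472.1404 N

-1543.563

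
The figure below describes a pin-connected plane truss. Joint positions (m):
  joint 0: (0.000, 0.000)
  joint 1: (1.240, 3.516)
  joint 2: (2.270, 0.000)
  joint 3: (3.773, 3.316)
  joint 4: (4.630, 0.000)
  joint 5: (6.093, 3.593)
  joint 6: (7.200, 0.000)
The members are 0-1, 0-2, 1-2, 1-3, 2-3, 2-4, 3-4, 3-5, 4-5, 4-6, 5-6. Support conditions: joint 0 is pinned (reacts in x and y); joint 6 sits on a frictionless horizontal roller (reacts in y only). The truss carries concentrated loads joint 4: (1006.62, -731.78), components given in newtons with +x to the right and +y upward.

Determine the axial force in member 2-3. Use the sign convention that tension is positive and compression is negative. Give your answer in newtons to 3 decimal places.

-301.749

N=7 nodes, M=11 members, R=3 reactions → 2N=14, M+R=14
member 0 (0-1): L=3.7283, (cx,cy)=(0.3326,0.9431)
member 1 (0-2): L=2.2700, (cx,cy)=(1.0000,0.0000)
member 2 (1-2): L=3.6638, (cx,cy)=(0.2811,-0.9597)
member 3 (1-3): L=2.5409, (cx,cy)=(0.9969,-0.0787)
member 4 (2-3): L=3.6407, (cx,cy)=(0.4128,0.9108)
member 5 (2-4): L=2.3600, (cx,cy)=(1.0000,0.0000)
member 6 (3-4): L=3.4250, (cx,cy)=(0.2502,-0.9682)
member 7 (3-5): L=2.3365, (cx,cy)=(0.9929,0.1186)
member 8 (4-5): L=3.8794, (cx,cy)=(0.3771,0.9262)
member 9 (4-6): L=2.5700, (cx,cy)=(1.0000,0.0000)
member 10 (5-6): L=3.7597, (cx,cy)=(0.2944,-0.9557)
solve A·x = −loads:
  F[0-1] = -276.9730 N (compression)
  F[0-2] = +1098.7400 N (tension)
  F[1-2] = +286.3856 N (tension)
  F[1-3] = -173.1694 N (compression)
  F[2-3] = -301.7490 N (compression)
  F[2-4] = +1303.8232 N (tension)
  F[3-4] = +226.1576 N (tension)
  F[3-5] = -356.3057 N (compression)
  F[4-5] = +553.6988 N (tension)
  F[4-6] = +144.9838 N (tension)
  F[5-6] = -492.4036 N (compression)
  Rx@0 = -1006.6200 N
  Ry@0 = +261.2048 N
  Ry@6 = +470.5752 N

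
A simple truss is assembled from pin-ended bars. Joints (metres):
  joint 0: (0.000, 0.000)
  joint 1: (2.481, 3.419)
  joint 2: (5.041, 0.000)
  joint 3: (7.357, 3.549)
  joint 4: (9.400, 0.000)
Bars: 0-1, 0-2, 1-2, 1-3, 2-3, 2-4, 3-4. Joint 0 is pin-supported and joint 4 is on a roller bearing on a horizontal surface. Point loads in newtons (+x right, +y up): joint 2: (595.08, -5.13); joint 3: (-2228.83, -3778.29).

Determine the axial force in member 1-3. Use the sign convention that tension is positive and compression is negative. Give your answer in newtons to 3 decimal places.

N=5 nodes, M=7 members, R=3 reactions → 2N=10, M+R=10
member 0 (0-1): L=4.2243, (cx,cy)=(0.5873,0.8094)
member 1 (0-2): L=5.0410, (cx,cy)=(1.0000,0.0000)
member 2 (1-2): L=4.2712, (cx,cy)=(0.5994,-0.8005)
member 3 (1-3): L=4.8777, (cx,cy)=(0.9996,0.0267)
member 4 (2-3): L=4.2378, (cx,cy)=(0.5465,0.8375)
member 5 (2-4): L=4.3590, (cx,cy)=(1.0000,0.0000)
member 6 (3-4): L=4.0950, (cx,cy)=(0.4989,-0.8667)
solve A·x = −loads:
  F[0-1] = -2057.2499 N (compression)
  F[0-2] = -425.5009 N (compression)
  F[1-2] = +1999.9123 N (tension)
  F[1-3] = -2407.7778 N (compression)
  F[2-3] = -1905.4794 N (compression)
  F[2-4] = +1219.4471 N (tension)
  F[3-4] = -2444.2826 N (compression)
  Rx@0 = +1633.7500 N
  Ry@0 = +1665.0559 N
  Ry@4 = +2118.3641 N

-2407.778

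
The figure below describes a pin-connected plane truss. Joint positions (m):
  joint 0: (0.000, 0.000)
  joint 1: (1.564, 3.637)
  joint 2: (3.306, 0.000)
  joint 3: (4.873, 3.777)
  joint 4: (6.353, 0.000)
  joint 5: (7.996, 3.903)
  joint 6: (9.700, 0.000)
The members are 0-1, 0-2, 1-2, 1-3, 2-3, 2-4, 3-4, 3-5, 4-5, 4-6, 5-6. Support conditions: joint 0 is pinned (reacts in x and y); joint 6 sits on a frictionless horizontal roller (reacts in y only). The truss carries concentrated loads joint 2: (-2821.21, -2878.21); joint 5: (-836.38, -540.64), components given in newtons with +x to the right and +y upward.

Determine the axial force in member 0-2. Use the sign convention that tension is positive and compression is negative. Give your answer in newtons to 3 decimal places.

-2656.168

N=7 nodes, M=11 members, R=3 reactions → 2N=14, M+R=14
member 0 (0-1): L=3.9590, (cx,cy)=(0.3950,0.9187)
member 1 (0-2): L=3.3060, (cx,cy)=(1.0000,0.0000)
member 2 (1-2): L=4.0327, (cx,cy)=(0.4320,-0.9019)
member 3 (1-3): L=3.3120, (cx,cy)=(0.9991,0.0423)
member 4 (2-3): L=4.0892, (cx,cy)=(0.3832,0.9237)
member 5 (2-4): L=3.0470, (cx,cy)=(1.0000,0.0000)
member 6 (3-4): L=4.0566, (cx,cy)=(0.3648,-0.9311)
member 7 (3-5): L=3.1255, (cx,cy)=(0.9992,0.0403)
member 8 (4-5): L=4.2347, (cx,cy)=(0.3880,0.9217)
member 9 (4-6): L=3.3470, (cx,cy)=(1.0000,0.0000)
member 10 (5-6): L=4.2588, (cx,cy)=(0.4001,-0.9165)
solve A·x = −loads:
  F[0-1] = -2534.9443 N (compression)
  F[0-2] = -2656.1680 N (compression)
  F[1-2] = +2484.7618 N (tension)
  F[1-3] = -2076.6284 N (compression)
  F[2-3] = +689.9028 N (tension)
  F[2-4] = +974.0157 N (tension)
  F[3-4] = -658.1765 N (compression)
  F[3-5] = -1571.5466 N (compression)
  F[4-5] = +664.8929 N (tension)
  F[4-6] = +475.9219 N (tension)
  F[5-6] = -1189.4580 N (compression)
  Rx@0 = +3657.5900 N
  Ry@0 = +2328.7543 N
  Ry@6 = +1090.0957 N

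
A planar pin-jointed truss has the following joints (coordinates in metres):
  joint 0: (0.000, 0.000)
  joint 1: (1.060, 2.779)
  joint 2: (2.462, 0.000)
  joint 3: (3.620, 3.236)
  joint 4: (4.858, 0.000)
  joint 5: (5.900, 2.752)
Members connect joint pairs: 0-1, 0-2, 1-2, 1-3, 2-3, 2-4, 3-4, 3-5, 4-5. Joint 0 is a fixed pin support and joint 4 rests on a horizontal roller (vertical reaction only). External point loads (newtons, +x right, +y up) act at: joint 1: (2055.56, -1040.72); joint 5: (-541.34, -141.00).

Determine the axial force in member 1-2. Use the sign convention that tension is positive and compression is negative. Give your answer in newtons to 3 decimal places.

-1528.575

N=6 nodes, M=9 members, R=3 reactions → 2N=12, M+R=12
member 0 (0-1): L=2.9743, (cx,cy)=(0.3564,0.9343)
member 1 (0-2): L=2.4620, (cx,cy)=(1.0000,0.0000)
member 2 (1-2): L=3.1126, (cx,cy)=(0.4504,-0.8928)
member 3 (1-3): L=2.6005, (cx,cy)=(0.9844,0.1757)
member 4 (2-3): L=3.4370, (cx,cy)=(0.3369,0.9415)
member 5 (2-4): L=2.3960, (cx,cy)=(1.0000,0.0000)
member 6 (3-4): L=3.4647, (cx,cy)=(0.3573,-0.9340)
member 7 (3-5): L=2.3308, (cx,cy)=(0.9782,-0.2077)
member 8 (4-5): L=2.9427, (cx,cy)=(0.3541,0.9352)
solve A·x = −loads:
  F[0-1] = +91.8483 N (tension)
  F[0-2] = +1481.4865 N (tension)
  F[1-2] = -1528.5747 N (compression)
  F[1-3] = -1355.4148 N (compression)
  F[2-3] = +1449.4843 N (tension)
  F[2-4] = +304.6115 N (tension)
  F[3-4] = -1103.5102 N (compression)
  F[3-5] = -461.7148 N (compression)
  F[4-5] = -253.2879 N (compression)
  Rx@0 = -1514.2200 N
  Ry@0 = -85.8174 N
  Ry@4 = +1267.5374 N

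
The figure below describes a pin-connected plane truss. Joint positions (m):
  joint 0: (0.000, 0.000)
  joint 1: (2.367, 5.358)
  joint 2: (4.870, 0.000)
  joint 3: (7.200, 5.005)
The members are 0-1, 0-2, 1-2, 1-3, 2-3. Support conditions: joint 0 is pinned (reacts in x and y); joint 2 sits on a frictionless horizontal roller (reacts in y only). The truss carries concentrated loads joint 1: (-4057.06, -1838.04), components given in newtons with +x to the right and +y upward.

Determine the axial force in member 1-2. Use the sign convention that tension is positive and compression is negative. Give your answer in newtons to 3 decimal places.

N=4 nodes, M=5 members, R=3 reactions → 2N=8, M+R=8
member 0 (0-1): L=5.8575, (cx,cy)=(0.4041,0.9147)
member 1 (0-2): L=4.8700, (cx,cy)=(1.0000,0.0000)
member 2 (1-2): L=5.9138, (cx,cy)=(0.4232,-0.9060)
member 3 (1-3): L=4.8459, (cx,cy)=(0.9973,-0.0728)
member 4 (2-3): L=5.5208, (cx,cy)=(0.4220,0.9066)
solve A·x = −loads:
  F[0-1] = -5912.5185 N (compression)
  F[0-2] = -1667.8462 N (compression)
  F[1-2] = +3940.6029 N (tension)
  F[1-3] = -0.0000 N (compression)
  F[2-3] = +0.0000 N (tension)
  Rx@0 = +4057.0600 N
  Ry@0 = +5408.2837 N
  Ry@2 = -3570.2437 N

3940.603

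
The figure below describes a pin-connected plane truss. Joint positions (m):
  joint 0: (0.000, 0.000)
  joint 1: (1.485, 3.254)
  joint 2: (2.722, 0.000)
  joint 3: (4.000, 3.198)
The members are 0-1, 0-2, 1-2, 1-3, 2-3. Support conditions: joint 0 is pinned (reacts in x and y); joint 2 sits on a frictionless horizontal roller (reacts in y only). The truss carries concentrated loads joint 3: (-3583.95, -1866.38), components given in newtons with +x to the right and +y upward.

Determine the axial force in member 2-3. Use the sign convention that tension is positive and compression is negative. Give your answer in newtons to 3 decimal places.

-2077.346

N=4 nodes, M=5 members, R=3 reactions → 2N=8, M+R=8
member 0 (0-1): L=3.5768, (cx,cy)=(0.4152,0.9097)
member 1 (0-2): L=2.7220, (cx,cy)=(1.0000,0.0000)
member 2 (1-2): L=3.4812, (cx,cy)=(0.3553,-0.9347)
member 3 (1-3): L=2.5156, (cx,cy)=(0.9998,-0.0223)
member 4 (2-3): L=3.4439, (cx,cy)=(0.3711,0.9286)
solve A·x = −loads:
  F[0-1] = -3665.2112 N (compression)
  F[0-2] = -2062.2583 N (compression)
  F[1-2] = +3634.2144 N (tension)
  F[1-3] = -2813.7643 N (compression)
  F[2-3] = -2077.3460 N (compression)
  Rx@0 = +3583.9500 N
  Ry@0 = +3334.4006 N
  Ry@2 = -1468.0206 N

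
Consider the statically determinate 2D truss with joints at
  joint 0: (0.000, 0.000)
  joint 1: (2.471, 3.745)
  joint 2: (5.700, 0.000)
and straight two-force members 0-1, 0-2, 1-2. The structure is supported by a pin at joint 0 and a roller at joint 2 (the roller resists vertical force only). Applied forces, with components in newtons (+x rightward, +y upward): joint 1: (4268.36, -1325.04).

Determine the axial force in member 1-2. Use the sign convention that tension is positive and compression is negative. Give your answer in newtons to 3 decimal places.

N=3 nodes, M=3 members, R=3 reactions → 2N=6, M+R=6
member 0 (0-1): L=4.4867, (cx,cy)=(0.5507,0.8347)
member 1 (0-2): L=5.7000, (cx,cy)=(1.0000,0.0000)
member 2 (1-2): L=4.9448, (cx,cy)=(0.6530,-0.7574)
solve A·x = −loads:
  F[0-1] = +2460.5371 N (tension)
  F[0-2] = +2913.2597 N (tension)
  F[1-2] = -4461.3224 N (compression)
  Rx@0 = -4268.3600 N
  Ry@0 = -2053.7639 N
  Ry@2 = +3378.8039 N

-4461.322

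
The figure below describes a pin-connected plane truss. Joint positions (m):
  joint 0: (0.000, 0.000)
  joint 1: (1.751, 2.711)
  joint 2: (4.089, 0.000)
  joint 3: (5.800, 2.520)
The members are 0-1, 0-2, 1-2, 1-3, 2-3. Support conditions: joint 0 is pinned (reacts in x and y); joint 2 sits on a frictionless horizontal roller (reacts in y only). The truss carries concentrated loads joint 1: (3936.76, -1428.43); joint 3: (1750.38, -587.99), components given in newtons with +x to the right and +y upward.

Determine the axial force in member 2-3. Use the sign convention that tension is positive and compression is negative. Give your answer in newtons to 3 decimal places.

-591.952

N=4 nodes, M=5 members, R=3 reactions → 2N=8, M+R=8
member 0 (0-1): L=3.2273, (cx,cy)=(0.5426,0.8400)
member 1 (0-2): L=4.0890, (cx,cy)=(1.0000,0.0000)
member 2 (1-2): L=3.5799, (cx,cy)=(0.6531,-0.7573)
member 3 (1-3): L=4.0535, (cx,cy)=(0.9989,-0.0471)
member 4 (2-3): L=3.0460, (cx,cy)=(0.5617,0.8273)
solve A·x = −loads:
  F[0-1] = +3711.9363 N (tension)
  F[0-2] = +3673.2018 N (tension)
  F[1-2] = -6133.4945 N (compression)
  F[1-3] = +2085.2109 N (tension)
  F[2-3] = -591.9517 N (compression)
  Rx@0 = -5687.1400 N
  Ry@0 = -3118.0962 N
  Ry@2 = +5134.5162 N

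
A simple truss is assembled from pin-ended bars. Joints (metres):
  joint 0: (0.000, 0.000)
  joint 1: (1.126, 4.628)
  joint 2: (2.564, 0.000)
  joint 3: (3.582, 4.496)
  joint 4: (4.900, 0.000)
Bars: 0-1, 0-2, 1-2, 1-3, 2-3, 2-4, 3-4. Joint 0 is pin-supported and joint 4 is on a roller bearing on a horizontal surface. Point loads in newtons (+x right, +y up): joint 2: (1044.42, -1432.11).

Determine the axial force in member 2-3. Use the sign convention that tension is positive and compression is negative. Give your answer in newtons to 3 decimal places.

747.145

N=5 nodes, M=7 members, R=3 reactions → 2N=10, M+R=10
member 0 (0-1): L=4.7630, (cx,cy)=(0.2364,0.9717)
member 1 (0-2): L=2.5640, (cx,cy)=(1.0000,0.0000)
member 2 (1-2): L=4.8463, (cx,cy)=(0.2967,-0.9550)
member 3 (1-3): L=2.4595, (cx,cy)=(0.9986,-0.0537)
member 4 (2-3): L=4.6098, (cx,cy)=(0.2208,0.9753)
member 5 (2-4): L=2.3360, (cx,cy)=(1.0000,0.0000)
member 6 (3-4): L=4.6852, (cx,cy)=(0.2813,-0.9596)
solve A·x = −loads:
  F[0-1] = -702.6535 N (compression)
  F[0-2] = +1210.5309 N (tension)
  F[1-2] = +736.5844 N (tension)
  F[1-3] = -385.2282 N (compression)
  F[2-3] = +747.1447 N (tension)
  F[2-4] = +219.6784 N (tension)
  F[3-4] = -780.9092 N (compression)
  Rx@0 = -1044.4200 N
  Ry@0 = +682.7365 N
  Ry@4 = +749.3735 N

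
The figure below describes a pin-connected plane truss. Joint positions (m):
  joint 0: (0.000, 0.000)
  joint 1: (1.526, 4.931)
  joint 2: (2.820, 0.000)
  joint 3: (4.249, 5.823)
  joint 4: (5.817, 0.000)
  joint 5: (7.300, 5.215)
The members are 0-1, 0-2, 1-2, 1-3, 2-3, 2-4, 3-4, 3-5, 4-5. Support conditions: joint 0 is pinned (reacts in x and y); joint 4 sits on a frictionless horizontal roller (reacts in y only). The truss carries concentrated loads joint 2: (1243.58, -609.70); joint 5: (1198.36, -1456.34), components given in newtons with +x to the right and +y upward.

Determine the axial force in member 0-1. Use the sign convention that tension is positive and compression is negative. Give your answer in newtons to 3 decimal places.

N=6 nodes, M=9 members, R=3 reactions → 2N=12, M+R=12
member 0 (0-1): L=5.1617, (cx,cy)=(0.2956,0.9553)
member 1 (0-2): L=2.8200, (cx,cy)=(1.0000,0.0000)
member 2 (1-2): L=5.0980, (cx,cy)=(0.2538,-0.9672)
member 3 (1-3): L=2.8654, (cx,cy)=(0.9503,0.3113)
member 4 (2-3): L=5.9958, (cx,cy)=(0.2383,0.9712)
member 5 (2-4): L=2.9970, (cx,cy)=(1.0000,0.0000)
member 6 (3-4): L=6.0304, (cx,cy)=(0.2600,-0.9656)
member 7 (3-5): L=3.1110, (cx,cy)=(0.9807,-0.1954)
member 8 (4-5): L=5.4218, (cx,cy)=(0.2735,0.9619)
solve A·x = −loads:
  F[0-1] = +1184.4432 N (tension)
  F[0-2] = +2091.7743 N (tension)
  F[1-2] = -968.0058 N (compression)
  F[1-3] = +627.0283 N (tension)
  F[2-3] = +1591.8761 N (tension)
  F[2-4] = +223.0895 N (tension)
  F[3-4] = -2118.1582 N (compression)
  F[3-5] = +1556.0294 N (tension)
  F[4-5] = -1197.9192 N (compression)
  Rx@0 = -2441.9400 N
  Ry@0 = -1131.4988 N
  Ry@4 = +3197.5388 N

1184.443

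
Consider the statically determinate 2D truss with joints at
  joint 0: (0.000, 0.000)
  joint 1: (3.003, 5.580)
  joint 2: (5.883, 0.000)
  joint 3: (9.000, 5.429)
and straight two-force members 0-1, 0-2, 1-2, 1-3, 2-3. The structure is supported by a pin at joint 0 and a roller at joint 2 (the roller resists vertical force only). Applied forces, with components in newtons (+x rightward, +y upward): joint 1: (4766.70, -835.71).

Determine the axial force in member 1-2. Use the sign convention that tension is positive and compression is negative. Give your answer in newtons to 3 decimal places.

N=4 nodes, M=5 members, R=3 reactions → 2N=8, M+R=8
member 0 (0-1): L=6.3368, (cx,cy)=(0.4739,0.8806)
member 1 (0-2): L=5.8830, (cx,cy)=(1.0000,0.0000)
member 2 (1-2): L=6.2794, (cx,cy)=(0.4586,-0.8886)
member 3 (1-3): L=5.9989, (cx,cy)=(0.9997,-0.0252)
member 4 (2-3): L=6.2602, (cx,cy)=(0.4979,0.8672)
solve A·x = −loads:
  F[0-1] = +4669.7488 N (tension)
  F[0-2] = +2553.6958 N (tension)
  F[1-2] = -5567.9391 N (compression)
  F[1-3] = +0.0000 N (tension)
  F[2-3] = -0.0000 N (compression)
  Rx@0 = -4766.7000 N
  Ry@0 = -4112.0757 N
  Ry@2 = +4947.7857 N

-5567.939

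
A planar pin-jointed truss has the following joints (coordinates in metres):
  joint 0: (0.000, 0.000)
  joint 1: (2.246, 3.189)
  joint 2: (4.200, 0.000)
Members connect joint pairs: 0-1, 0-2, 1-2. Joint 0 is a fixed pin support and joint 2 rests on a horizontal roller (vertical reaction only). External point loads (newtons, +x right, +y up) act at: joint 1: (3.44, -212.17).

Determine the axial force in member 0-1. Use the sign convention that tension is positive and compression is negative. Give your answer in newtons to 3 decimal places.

-117.539

N=3 nodes, M=3 members, R=3 reactions → 2N=6, M+R=6
member 0 (0-1): L=3.9005, (cx,cy)=(0.5758,0.8176)
member 1 (0-2): L=4.2000, (cx,cy)=(1.0000,0.0000)
member 2 (1-2): L=3.7400, (cx,cy)=(0.5225,-0.8527)
solve A·x = −loads:
  F[0-1] = -117.5393 N (compression)
  F[0-2] = +71.1212 N (tension)
  F[1-2] = -136.1287 N (compression)
  Rx@0 = -3.4400 N
  Ry@0 = +96.0976 N
  Ry@2 = +116.0724 N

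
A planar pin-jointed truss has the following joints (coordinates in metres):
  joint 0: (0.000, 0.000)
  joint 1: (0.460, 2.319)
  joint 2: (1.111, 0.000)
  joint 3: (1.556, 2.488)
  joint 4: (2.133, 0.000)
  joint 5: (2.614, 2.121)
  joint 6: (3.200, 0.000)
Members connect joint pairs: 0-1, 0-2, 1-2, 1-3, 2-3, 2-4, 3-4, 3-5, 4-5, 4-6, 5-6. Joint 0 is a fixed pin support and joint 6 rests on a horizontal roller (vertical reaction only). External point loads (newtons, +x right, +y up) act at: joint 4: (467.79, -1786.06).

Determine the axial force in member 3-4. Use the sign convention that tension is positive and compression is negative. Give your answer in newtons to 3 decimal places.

809.055

N=7 nodes, M=11 members, R=3 reactions → 2N=14, M+R=14
member 0 (0-1): L=2.3642, (cx,cy)=(0.1946,0.9809)
member 1 (0-2): L=1.1110, (cx,cy)=(1.0000,0.0000)
member 2 (1-2): L=2.4086, (cx,cy)=(0.2703,-0.9628)
member 3 (1-3): L=1.1090, (cx,cy)=(0.9883,0.1524)
member 4 (2-3): L=2.5275, (cx,cy)=(0.1761,0.9844)
member 5 (2-4): L=1.0220, (cx,cy)=(1.0000,0.0000)
member 6 (3-4): L=2.5540, (cx,cy)=(0.2259,-0.9741)
member 7 (3-5): L=1.1198, (cx,cy)=(0.9448,-0.3277)
member 8 (4-5): L=2.1749, (cx,cy)=(0.2212,0.9752)
member 9 (4-6): L=1.0670, (cx,cy)=(1.0000,0.0000)
member 10 (5-6): L=2.2005, (cx,cy)=(0.2663,-0.9639)
solve A·x = −loads:
  F[0-1] = -607.1428 N (compression)
  F[0-2] = +585.9220 N (tension)
  F[1-2] = +574.7612 N (tension)
  F[1-3] = -276.7086 N (compression)
  F[2-3] = -562.1517 N (compression)
  F[2-4] = +840.2415 N (tension)
  F[3-4] = +809.0554 N (tension)
  F[3-5] = -587.6871 N (compression)
  F[4-5] = +1023.2609 N (tension)
  F[4-6] = +328.9227 N (tension)
  F[5-6] = -1235.1233 N (compression)
  Rx@0 = -467.7900 N
  Ry@0 = +595.5394 N
  Ry@6 = +1190.5206 N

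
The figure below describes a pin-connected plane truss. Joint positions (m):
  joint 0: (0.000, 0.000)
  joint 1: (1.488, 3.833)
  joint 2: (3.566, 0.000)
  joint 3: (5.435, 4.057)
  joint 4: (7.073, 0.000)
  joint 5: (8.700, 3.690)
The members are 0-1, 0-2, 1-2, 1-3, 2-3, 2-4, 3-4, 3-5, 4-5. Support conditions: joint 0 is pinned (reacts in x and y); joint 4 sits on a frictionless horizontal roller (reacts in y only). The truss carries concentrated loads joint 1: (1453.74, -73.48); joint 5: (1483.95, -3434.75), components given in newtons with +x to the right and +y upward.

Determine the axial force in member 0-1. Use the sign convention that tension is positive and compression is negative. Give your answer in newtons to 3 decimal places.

2460.864

N=6 nodes, M=9 members, R=3 reactions → 2N=12, M+R=12
member 0 (0-1): L=4.1117, (cx,cy)=(0.3619,0.9322)
member 1 (0-2): L=3.5660, (cx,cy)=(1.0000,0.0000)
member 2 (1-2): L=4.3600, (cx,cy)=(0.4766,-0.8791)
member 3 (1-3): L=3.9534, (cx,cy)=(0.9984,0.0567)
member 4 (2-3): L=4.4668, (cx,cy)=(0.4184,0.9083)
member 5 (2-4): L=3.5070, (cx,cy)=(1.0000,0.0000)
member 6 (3-4): L=4.3752, (cx,cy)=(0.3744,-0.9273)
member 7 (3-5): L=3.2856, (cx,cy)=(0.9937,-0.1117)
member 8 (4-5): L=4.0328, (cx,cy)=(0.4034,0.9150)
solve A·x = −loads:
  F[0-1] = +2460.8635 N (tension)
  F[0-2] = +2047.1168 N (tension)
  F[1-2] = -2647.9693 N (compression)
  F[1-3] = +699.9821 N (tension)
  F[2-3] = +2563.0300 N (tension)
  F[2-4] = -287.3285 N (compression)
  F[3-4] = -2899.5341 N (compression)
  F[3-5] = +2874.8077 N (tension)
  F[4-5] = -3402.8612 N (compression)
  Rx@0 = -2937.6900 N
  Ry@0 = -2294.0638 N
  Ry@4 = +5802.2938 N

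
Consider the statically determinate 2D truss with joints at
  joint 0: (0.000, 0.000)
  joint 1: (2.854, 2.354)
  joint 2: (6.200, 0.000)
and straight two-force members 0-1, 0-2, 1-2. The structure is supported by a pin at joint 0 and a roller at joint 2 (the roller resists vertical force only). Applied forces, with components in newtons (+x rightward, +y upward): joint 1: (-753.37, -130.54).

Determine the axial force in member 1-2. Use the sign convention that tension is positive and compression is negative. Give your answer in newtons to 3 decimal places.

N=3 nodes, M=3 members, R=3 reactions → 2N=6, M+R=6
member 0 (0-1): L=3.6995, (cx,cy)=(0.7714,0.6363)
member 1 (0-2): L=6.2000, (cx,cy)=(1.0000,0.0000)
member 2 (1-2): L=4.0911, (cx,cy)=(0.8179,-0.5754)
solve A·x = −loads:
  F[0-1] = -560.2548 N (compression)
  F[0-2] = -321.1635 N (compression)
  F[1-2] = +392.6806 N (tension)
  Rx@0 = +753.3700 N
  Ry@0 = +356.4871 N
  Ry@2 = -225.9471 N

392.681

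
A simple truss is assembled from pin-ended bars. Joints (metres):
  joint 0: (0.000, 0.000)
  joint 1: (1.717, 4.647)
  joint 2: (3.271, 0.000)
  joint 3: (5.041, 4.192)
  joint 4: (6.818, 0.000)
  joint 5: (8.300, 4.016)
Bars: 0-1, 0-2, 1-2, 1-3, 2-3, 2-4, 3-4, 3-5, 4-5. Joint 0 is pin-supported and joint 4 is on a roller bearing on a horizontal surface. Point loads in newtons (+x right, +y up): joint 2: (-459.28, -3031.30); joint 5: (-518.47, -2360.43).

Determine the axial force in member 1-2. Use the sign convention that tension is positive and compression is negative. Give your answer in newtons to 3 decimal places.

N=6 nodes, M=9 members, R=3 reactions → 2N=12, M+R=12
member 0 (0-1): L=4.9541, (cx,cy)=(0.3466,0.9380)
member 1 (0-2): L=3.2710, (cx,cy)=(1.0000,0.0000)
member 2 (1-2): L=4.9000, (cx,cy)=(0.3171,-0.9484)
member 3 (1-3): L=3.3550, (cx,cy)=(0.9908,-0.1356)
member 4 (2-3): L=4.5504, (cx,cy)=(0.3890,0.9212)
member 5 (2-4): L=3.5470, (cx,cy)=(1.0000,0.0000)
member 6 (3-4): L=4.5531, (cx,cy)=(0.3903,-0.9207)
member 7 (3-5): L=3.2637, (cx,cy)=(0.9985,-0.0539)
member 8 (4-5): L=4.2807, (cx,cy)=(0.3462,0.9382)
solve A·x = −loads:
  F[0-1] = -1459.8027 N (compression)
  F[0-2] = -471.8050 N (compression)
  F[1-2] = +1589.6505 N (tension)
  F[1-3] = -1019.5155 N (compression)
  F[2-3] = +1653.9690 N (tension)
  F[2-4] = -151.7351 N (compression)
  F[3-4] = -1825.4126 N (compression)
  F[3-5] = +346.1995 N (tension)
  F[4-5] = -2496.1224 N (compression)
  Rx@0 = +977.7500 N
  Ry@0 = +1369.3223 N
  Ry@4 = +4022.4077 N

1589.651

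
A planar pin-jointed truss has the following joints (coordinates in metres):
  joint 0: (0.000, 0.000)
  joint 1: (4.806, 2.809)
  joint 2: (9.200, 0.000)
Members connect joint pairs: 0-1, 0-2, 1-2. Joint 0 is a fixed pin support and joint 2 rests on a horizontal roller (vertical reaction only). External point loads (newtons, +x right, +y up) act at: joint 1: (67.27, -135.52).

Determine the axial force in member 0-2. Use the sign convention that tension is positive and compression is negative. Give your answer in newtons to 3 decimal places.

N=3 nodes, M=3 members, R=3 reactions → 2N=6, M+R=6
member 0 (0-1): L=5.5667, (cx,cy)=(0.8633,0.5046)
member 1 (0-2): L=9.2000, (cx,cy)=(1.0000,0.0000)
member 2 (1-2): L=5.2151, (cx,cy)=(0.8425,-0.5386)
solve A·x = −loads:
  F[0-1] = -87.5655 N (compression)
  F[0-2] = +142.8695 N (tension)
  F[1-2] = -169.5687 N (compression)
  Rx@0 = -67.2700 N
  Ry@0 = +44.1862 N
  Ry@2 = +91.3338 N

142.870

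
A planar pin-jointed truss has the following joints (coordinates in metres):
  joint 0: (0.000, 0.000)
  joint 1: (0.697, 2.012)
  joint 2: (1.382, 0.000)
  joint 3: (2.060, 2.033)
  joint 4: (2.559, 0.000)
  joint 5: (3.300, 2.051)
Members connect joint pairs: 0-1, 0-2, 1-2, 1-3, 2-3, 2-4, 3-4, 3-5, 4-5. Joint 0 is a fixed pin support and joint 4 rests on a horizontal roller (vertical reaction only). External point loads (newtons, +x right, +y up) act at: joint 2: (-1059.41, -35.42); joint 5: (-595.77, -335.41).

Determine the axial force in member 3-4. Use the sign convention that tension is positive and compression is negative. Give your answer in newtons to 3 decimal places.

364.840

N=6 nodes, M=9 members, R=3 reactions → 2N=12, M+R=12
member 0 (0-1): L=2.1293, (cx,cy)=(0.3273,0.9449)
member 1 (0-2): L=1.3820, (cx,cy)=(1.0000,0.0000)
member 2 (1-2): L=2.1254, (cx,cy)=(0.3223,-0.9466)
member 3 (1-3): L=1.3632, (cx,cy)=(0.9999,0.0154)
member 4 (2-3): L=2.1431, (cx,cy)=(0.3164,0.9486)
member 5 (2-4): L=1.1770, (cx,cy)=(1.0000,0.0000)
member 6 (3-4): L=2.0933, (cx,cy)=(0.2384,-0.9712)
member 7 (3-5): L=1.2401, (cx,cy)=(0.9999,0.0145)
member 8 (4-5): L=2.1808, (cx,cy)=(0.3398,0.9405)
solve A·x = −loads:
  F[0-1] = -419.7960 N (compression)
  F[0-2] = -1517.7655 N (compression)
  F[1-2] = +414.6162 N (tension)
  F[1-3] = -271.0736 N (compression)
  F[2-3] = -376.4060 N (compression)
  F[2-4] = -205.6458 N (compression)
  F[3-4] = +364.8401 N (tension)
  F[3-5] = -477.1430 N (compression)
  F[4-5] = -349.2654 N (compression)
  Rx@0 = +1655.1800 N
  Ry@0 = +396.6685 N
  Ry@4 = -25.8385 N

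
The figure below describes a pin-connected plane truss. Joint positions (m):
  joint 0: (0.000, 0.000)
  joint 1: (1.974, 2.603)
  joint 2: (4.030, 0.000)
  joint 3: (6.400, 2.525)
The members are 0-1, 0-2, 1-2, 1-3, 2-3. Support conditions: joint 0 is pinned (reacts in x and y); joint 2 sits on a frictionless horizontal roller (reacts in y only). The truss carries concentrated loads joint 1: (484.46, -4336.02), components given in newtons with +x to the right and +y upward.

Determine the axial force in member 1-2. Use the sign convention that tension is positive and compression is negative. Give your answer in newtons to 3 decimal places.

N=4 nodes, M=5 members, R=3 reactions → 2N=8, M+R=8
member 0 (0-1): L=3.2668, (cx,cy)=(0.6043,0.7968)
member 1 (0-2): L=4.0300, (cx,cy)=(1.0000,0.0000)
member 2 (1-2): L=3.3170, (cx,cy)=(0.6198,-0.7847)
member 3 (1-3): L=4.4267, (cx,cy)=(0.9998,-0.0176)
member 4 (2-3): L=3.4630, (cx,cy)=(0.6844,0.7291)
solve A·x = −loads:
  F[0-1] = -2383.5652 N (compression)
  F[0-2] = +1924.7352 N (tension)
  F[1-2] = -3105.2631 N (compression)
  F[1-3] = +0.0000 N (tension)
  F[2-3] = -0.0000 N (compression)
  Rx@0 = -484.4600 N
  Ry@0 = +1899.2079 N
  Ry@2 = +2436.8121 N

-3105.263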